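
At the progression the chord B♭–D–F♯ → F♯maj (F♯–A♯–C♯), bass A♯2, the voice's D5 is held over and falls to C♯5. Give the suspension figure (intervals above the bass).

At the second chord the bass is A♯2. The suspended D5 lies a fourth above the bass; after resolving down by step to C♯5, the interval above the bass becomes a third.
Suspension figures are named by those two intervals: 4–3.

4–3 suspension.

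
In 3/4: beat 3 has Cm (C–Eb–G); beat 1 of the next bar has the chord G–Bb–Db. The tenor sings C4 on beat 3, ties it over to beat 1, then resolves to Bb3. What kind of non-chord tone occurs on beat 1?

Suspension.

The harmony at that moment is G diminished triad (G, Bb, Db); C4 is not a chord tone.
It is held over (the same pitch as the preceding C4) and left by step down to Bb3.
Held over from the previous chord and resolving down by step — a suspension.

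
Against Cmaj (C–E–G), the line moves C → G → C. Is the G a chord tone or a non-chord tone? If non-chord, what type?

Chord tone (the fifth of C major triad).

C major triad contains C, E, G; G is the fifth, so it is a chord tone.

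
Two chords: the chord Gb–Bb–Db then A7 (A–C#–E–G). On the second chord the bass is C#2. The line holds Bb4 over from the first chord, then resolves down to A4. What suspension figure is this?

7–6 suspension.

At the second chord the bass is C#2. The suspended Bb4 lies a seventh above the bass; after resolving down by step to A4, the interval above the bass becomes a sixth.
Suspension figures are named by those two intervals: 7–6.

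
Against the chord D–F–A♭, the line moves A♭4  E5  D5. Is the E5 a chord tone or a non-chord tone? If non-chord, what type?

The harmony at that moment is D diminished triad (D, F, A♭); E5 is not a chord tone.
It is approached by leap up from A♭4 and left by step down to D5.
Leap in, step out — an appoggiatura.

Non-chord tone — an appoggiatura.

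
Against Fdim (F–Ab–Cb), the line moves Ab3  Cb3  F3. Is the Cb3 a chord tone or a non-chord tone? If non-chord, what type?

F diminished triad contains F, Ab, Cb; Cb is the fifth, so it is a chord tone.

Chord tone (the fifth of F diminished triad).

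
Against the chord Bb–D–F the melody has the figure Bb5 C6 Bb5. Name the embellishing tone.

The harmony at that moment is Bb major triad (Bb, D, F); C6 is not a chord tone.
It is approached by step up from Bb5 and left by step down to Bb5.
Step away and step back to the same note — a neighbor tone (upper neighbor).

C6 is a neighbor tone.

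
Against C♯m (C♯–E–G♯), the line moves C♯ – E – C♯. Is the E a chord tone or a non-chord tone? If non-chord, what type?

C# minor triad contains C♯, E, G♯; E is the third, so it is a chord tone.

Chord tone (the third of C# minor triad).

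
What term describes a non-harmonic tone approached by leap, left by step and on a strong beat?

Approach: by leap. Departure: by step. Metric position: strong.
Leap in, step out, in a metrically strong position — an appoggiatura. (It is the mirror image of the escape tone, which steps in and leaps out from a weak position.)

Appoggiatura.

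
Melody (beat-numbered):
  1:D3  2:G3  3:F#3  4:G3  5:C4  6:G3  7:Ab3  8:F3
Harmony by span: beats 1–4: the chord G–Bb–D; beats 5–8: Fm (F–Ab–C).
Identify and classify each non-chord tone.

The harmony at that moment is G minor triad (G, Bb, D); F#3 is not a chord tone.
It is approached by step down from G3 and left by step up to G3.
Step away and step back to the same note — a neighbor tone (lower neighbor).
The harmony at that moment is F minor triad (F, Ab, C); G3 is not a chord tone.
It is approached by leap down from C4 and left by step up to Ab3.
Leap in, step out — an appoggiatura.

F#3 (beat 3) — neighbor tone; G3 (beat 6) — appoggiatura.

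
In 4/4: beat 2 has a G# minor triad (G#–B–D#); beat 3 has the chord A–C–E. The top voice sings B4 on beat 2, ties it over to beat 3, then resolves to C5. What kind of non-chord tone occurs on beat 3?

Retardation.

The harmony at that moment is A minor triad (A, C, E); B4 is not a chord tone.
It is held over (the same pitch as the preceding B4) and left by step up to C5.
Held over from the previous chord and resolving up by step — a retardation.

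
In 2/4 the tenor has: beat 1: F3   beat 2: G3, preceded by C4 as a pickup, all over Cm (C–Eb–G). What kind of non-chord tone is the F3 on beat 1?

The harmony at that moment is C minor triad (C, Eb, G); F3 is not a chord tone.
It is approached by leap down from C4 and left by step up to G3.
Leap in, step out, metrically accented — an appoggiatura.

Appoggiatura.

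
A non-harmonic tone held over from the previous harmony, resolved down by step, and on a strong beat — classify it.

Approach: by preparation — the pitch is first a chord tone, then held (tied or repeated) while the harmony changes under it. Departure: down by step. Metric position: strong.
A prepared dissonance that resolves downward by step — a suspension. (The same figure resolving upward would be a retardation.)

Suspension.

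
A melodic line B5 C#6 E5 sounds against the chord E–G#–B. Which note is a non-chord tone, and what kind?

C#6 is an escape tone.

The harmony at that moment is E major triad (E, G#, B); C#6 is not a chord tone.
It is approached by step up from B5 and left by leap down to E5.
Step in, leap out — an escape tone.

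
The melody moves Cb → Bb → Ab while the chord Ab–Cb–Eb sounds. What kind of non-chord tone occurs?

The harmony at that moment is Ab minor triad (Ab, Cb, Eb); Bb is not a chord tone.
It is approached by step down from Cb and left by step down to Ab.
Step in, step out in the same direction — a passing tone.

Bb is a passing tone.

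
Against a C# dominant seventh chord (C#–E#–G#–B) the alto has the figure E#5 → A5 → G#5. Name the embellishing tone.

A5 is an appoggiatura.

The harmony at that moment is C# dominant seventh chord (C#, E#, G#, B); A5 is not a chord tone.
It is approached by leap up from E#5 and left by step down to G#5.
Leap in, step out — an appoggiatura.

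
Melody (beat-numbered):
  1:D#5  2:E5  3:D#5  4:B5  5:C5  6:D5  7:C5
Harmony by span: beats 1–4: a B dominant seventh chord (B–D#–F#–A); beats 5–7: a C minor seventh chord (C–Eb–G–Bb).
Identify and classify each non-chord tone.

The harmony at that moment is B dominant seventh chord (B, D#, F#, A); E5 is not a chord tone.
It is approached by step up from D#5 and left by step down to D#5.
Step away and step back to the same note — a neighbor tone (upper neighbor).
The harmony at that moment is C minor seventh chord (C, Eb, G, Bb); D5 is not a chord tone.
It is approached by step up from C5 and left by step down to C5.
Step away and step back to the same note — a neighbor tone (upper neighbor).

E5 (beat 2) — neighbor tone; D5 (beat 6) — neighbor tone.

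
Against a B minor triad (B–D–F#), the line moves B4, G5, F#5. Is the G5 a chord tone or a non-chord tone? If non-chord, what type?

The harmony at that moment is B minor triad (B, D, F#); G5 is not a chord tone.
It is approached by leap up from B4 and left by step down to F#5.
Leap in, step out — an appoggiatura.

Non-chord tone — an appoggiatura.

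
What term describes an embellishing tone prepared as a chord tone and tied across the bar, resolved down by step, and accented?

Approach: by preparation — the pitch is first a chord tone, then held (tied or repeated) while the harmony changes under it. Departure: down by step. Metric position: strong.
A prepared dissonance that resolves downward by step — a suspension. (The same figure resolving upward would be a retardation.)

Suspension.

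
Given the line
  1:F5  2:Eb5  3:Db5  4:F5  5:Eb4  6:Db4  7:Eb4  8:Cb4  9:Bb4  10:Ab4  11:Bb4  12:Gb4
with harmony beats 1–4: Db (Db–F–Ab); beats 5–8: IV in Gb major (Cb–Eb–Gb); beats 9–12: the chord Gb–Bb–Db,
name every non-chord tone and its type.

Eb5 (beat 2) — passing tone; Db4 (beat 6) — neighbor tone; Ab4 (beat 10) — neighbor tone.

The harmony at that moment is Db major triad (Db, F, Ab); Eb5 is not a chord tone.
It is approached by step down from F5 and left by step down to Db5.
Step in, step out in the same direction — a passing tone.
The harmony at that moment is Cb major triad (Cb, Eb, Gb); Db4 is not a chord tone.
It is approached by step down from Eb4 and left by step up to Eb4.
Step away and step back to the same note — a neighbor tone (lower neighbor).
The harmony at that moment is Gb major triad (Gb, Bb, Db); Ab4 is not a chord tone.
It is approached by step down from Bb4 and left by step up to Bb4.
Step away and step back to the same note — a neighbor tone (lower neighbor).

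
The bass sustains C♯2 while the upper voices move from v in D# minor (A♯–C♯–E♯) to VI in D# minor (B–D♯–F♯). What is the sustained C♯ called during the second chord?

The harmony at that moment is B major triad (B, D♯, F♯); C♯2 is not a chord tone.
It is held over (the same pitch as the preceding C♯2) and then sustained as the same pitch into the next harmony.
Sustained through a change of harmony — a pedal tone.

Pedal tone (pedal point).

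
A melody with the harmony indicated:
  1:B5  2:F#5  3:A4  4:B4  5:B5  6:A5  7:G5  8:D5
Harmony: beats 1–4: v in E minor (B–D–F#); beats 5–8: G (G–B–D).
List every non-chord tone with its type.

A4 (beat 3) — appoggiatura; A5 (beat 6) — passing tone.

The harmony at that moment is B minor triad (B, D, F#); A4 is not a chord tone.
It is approached by leap down from F#5 and left by step up to B4.
Leap in, step out — an appoggiatura.
The harmony at that moment is G major triad (G, B, D); A5 is not a chord tone.
It is approached by step down from B5 and left by step down to G5.
Step in, step out in the same direction — a passing tone.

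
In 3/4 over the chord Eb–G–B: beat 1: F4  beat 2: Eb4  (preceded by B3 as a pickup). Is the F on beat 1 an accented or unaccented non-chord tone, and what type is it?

Accented appoggiatura.

The harmony at that moment is Eb augmented triad (Eb, G, B); F4 is not a chord tone.
It is approached by leap up from B3 and left by step down to Eb4.
Leap in, step out — an appoggiatura.
It falls on the downbeat, so it is accented.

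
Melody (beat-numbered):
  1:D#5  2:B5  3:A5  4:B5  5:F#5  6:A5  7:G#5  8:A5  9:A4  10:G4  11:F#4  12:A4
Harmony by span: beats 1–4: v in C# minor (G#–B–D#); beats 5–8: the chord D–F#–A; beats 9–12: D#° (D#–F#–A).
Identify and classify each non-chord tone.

A5 (beat 3) — neighbor tone; G#5 (beat 7) — neighbor tone; G4 (beat 10) — passing tone.

The harmony at that moment is G# minor triad (G#, B, D#); A5 is not a chord tone.
It is approached by step down from B5 and left by step up to B5.
Step away and step back to the same note — a neighbor tone (lower neighbor).
The harmony at that moment is D major triad (D, F#, A); G#5 is not a chord tone.
It is approached by step down from A5 and left by step up to A5.
Step away and step back to the same note — a neighbor tone (lower neighbor).
The harmony at that moment is D# diminished triad (D#, F#, A); G4 is not a chord tone.
It is approached by step down from A4 and left by step down to F#4.
Step in, step out in the same direction — a passing tone.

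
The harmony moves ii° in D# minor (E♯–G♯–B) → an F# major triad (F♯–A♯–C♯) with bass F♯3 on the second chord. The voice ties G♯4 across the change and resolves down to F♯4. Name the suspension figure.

At the second chord the bass is F♯3. The suspended G♯4 lies a ninth above the bass; after resolving down by step to F♯4, the interval above the bass becomes an octave.
Suspension figures are named by those two intervals: 9–8.

9–8 suspension.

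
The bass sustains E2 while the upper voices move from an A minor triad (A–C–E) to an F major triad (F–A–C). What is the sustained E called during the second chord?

The harmony at that moment is F major triad (F, A, C); E2 is not a chord tone.
It is held over (the same pitch as the preceding E2) and then sustained as the same pitch into the next harmony.
Sustained through a change of harmony — a pedal tone.

Pedal tone (pedal point).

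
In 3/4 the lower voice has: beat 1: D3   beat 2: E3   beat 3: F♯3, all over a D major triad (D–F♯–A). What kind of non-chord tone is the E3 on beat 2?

The harmony at that moment is D major triad (D, F♯, A); E3 is not a chord tone.
It is approached by step up from D3 and left by step up to F♯3.
Step in, step out in the same direction — a passing tone.

Passing tone.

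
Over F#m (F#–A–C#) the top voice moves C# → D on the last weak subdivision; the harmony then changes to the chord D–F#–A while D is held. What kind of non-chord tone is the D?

D is an anticipation.

The harmony at that moment is F# minor triad (F#, A, C#); D is not a chord tone.
It is approached by step up from C# and then sustained as the same pitch into the next harmony.
Arriving early and becoming a chord tone when the harmony changes — an anticipation.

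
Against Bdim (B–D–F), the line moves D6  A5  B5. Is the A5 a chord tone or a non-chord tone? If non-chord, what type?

Non-chord tone — an appoggiatura.

The harmony at that moment is B diminished triad (B, D, F); A5 is not a chord tone.
It is approached by leap down from D6 and left by step up to B5.
Leap in, step out — an appoggiatura.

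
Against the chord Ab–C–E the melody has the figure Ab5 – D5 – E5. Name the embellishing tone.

The harmony at that moment is Ab augmented triad (Ab, C, E); D5 is not a chord tone.
It is approached by leap down from Ab5 and left by step up to E5.
Leap in, step out — an appoggiatura.

D5 is an appoggiatura.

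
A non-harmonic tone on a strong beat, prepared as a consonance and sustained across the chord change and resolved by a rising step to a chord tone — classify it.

Approach: by preparation — the pitch is first a chord tone, then held (tied or repeated) while the harmony changes under it. Departure: up by step. Metric position: strong.
A prepared dissonance that resolves upward by step — a retardation. (The same figure resolving downward would be a suspension.)

Retardation.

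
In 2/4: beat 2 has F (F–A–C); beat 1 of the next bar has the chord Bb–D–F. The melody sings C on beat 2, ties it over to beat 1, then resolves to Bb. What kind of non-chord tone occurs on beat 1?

Suspension.

The harmony at that moment is Bb major triad (Bb, D, F); C is not a chord tone.
It is held over (the same pitch as the preceding C) and left by step down to Bb.
Held over from the previous chord and resolving down by step — a suspension.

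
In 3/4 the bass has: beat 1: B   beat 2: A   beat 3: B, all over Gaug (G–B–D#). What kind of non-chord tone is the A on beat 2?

Lower neighbor tone.

The harmony at that moment is G augmented triad (G, B, D#); A is not a chord tone.
It is approached by step down from B and left by step up to B.
Step away and step back to the same note — a neighbor tone (lower neighbor).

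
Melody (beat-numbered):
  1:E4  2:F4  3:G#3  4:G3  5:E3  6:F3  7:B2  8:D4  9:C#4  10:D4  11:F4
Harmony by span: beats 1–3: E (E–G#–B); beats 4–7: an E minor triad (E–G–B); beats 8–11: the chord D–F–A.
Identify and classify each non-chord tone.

The harmony at that moment is E major triad (E, G#, B); F4 is not a chord tone.
It is approached by step up from E4 and left by leap down to G#3.
Step in, leap out — an escape tone.
The harmony at that moment is E minor triad (E, G, B); F3 is not a chord tone.
It is approached by step up from E3 and left by leap down to B2.
Step in, leap out — an escape tone.
The harmony at that moment is D minor triad (D, F, A); C#4 is not a chord tone.
It is approached by step down from D4 and left by step up to D4.
Step away and step back to the same note — a neighbor tone (lower neighbor).

F4 (beat 2) — escape tone; F3 (beat 6) — escape tone; C#4 (beat 9) — neighbor tone.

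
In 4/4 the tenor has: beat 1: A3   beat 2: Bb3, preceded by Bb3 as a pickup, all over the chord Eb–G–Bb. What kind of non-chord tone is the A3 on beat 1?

The harmony at that moment is Eb major triad (Eb, G, Bb); A3 is not a chord tone.
It is approached by step down from Bb3 and left by step up to Bb3.
Step away and step back to the same note — a neighbor tone (lower neighbor).

Lower neighbor tone.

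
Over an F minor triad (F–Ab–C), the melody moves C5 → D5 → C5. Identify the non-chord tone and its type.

D5 is a neighbor tone.

The harmony at that moment is F minor triad (F, Ab, C); D5 is not a chord tone.
It is approached by step up from C5 and left by step down to C5.
Step away and step back to the same note — a neighbor tone (upper neighbor).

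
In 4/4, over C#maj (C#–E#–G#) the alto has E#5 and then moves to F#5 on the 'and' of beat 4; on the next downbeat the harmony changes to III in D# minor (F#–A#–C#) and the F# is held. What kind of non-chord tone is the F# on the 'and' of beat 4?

Anticipation.

The harmony at that moment is C# major triad (C#, E#, G#); F#5 is not a chord tone.
It is approached by step up from E#5 and then sustained as the same pitch into the next harmony.
Arriving early and becoming a chord tone when the harmony changes — an anticipation.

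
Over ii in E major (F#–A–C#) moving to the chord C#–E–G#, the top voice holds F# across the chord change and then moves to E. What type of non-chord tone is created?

F# is a suspension.

The harmony at that moment is C# minor triad (C#, E, G#); F# is not a chord tone.
It is held over (the same pitch as the preceding F#) and left by step down to E.
Held over from the previous chord and resolving down by step — a suspension.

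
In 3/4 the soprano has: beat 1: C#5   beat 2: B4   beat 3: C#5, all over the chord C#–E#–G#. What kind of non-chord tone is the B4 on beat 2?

The harmony at that moment is C# major triad (C#, E#, G#); B4 is not a chord tone.
It is approached by step down from C#5 and left by step up to C#5.
Step away and step back to the same note — a neighbor tone (lower neighbor).

Lower neighbor tone.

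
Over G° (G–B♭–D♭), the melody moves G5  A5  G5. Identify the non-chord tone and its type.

A5 is a neighbor tone.

The harmony at that moment is G diminished triad (G, B♭, D♭); A5 is not a chord tone.
It is approached by step up from G5 and left by step down to G5.
Step away and step back to the same note — a neighbor tone (upper neighbor).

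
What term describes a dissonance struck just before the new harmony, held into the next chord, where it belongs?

Anticipation.

Approach: ahead of the chord change (typically by step), so it is dissonant against the current harmony. Departure: none — the same pitch is restated or held and is a chord tone of the new harmony.
Dissonant first, consonant once the harmony catches up: the note simply arrives early — an anticipation. (The reverse timing, consonant first and dissonant after the change, would be a suspension or retardation.)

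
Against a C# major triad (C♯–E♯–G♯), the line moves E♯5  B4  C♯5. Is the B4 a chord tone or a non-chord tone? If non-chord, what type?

The harmony at that moment is C♯ major triad (C♯, E♯, G♯); B4 is not a chord tone.
It is approached by leap down from E♯5 and left by step up to C♯5.
Leap in, step out — an appoggiatura.

Non-chord tone — an appoggiatura.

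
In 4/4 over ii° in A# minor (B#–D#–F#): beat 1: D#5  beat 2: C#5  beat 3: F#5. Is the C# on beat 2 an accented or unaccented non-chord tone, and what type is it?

Unaccented escape tone.

The harmony at that moment is B# diminished triad (B#, D#, F#); C#5 is not a chord tone.
It is approached by step down from D#5 and left by leap up to F#5.
Step in, leap out — an escape tone.
It falls on a weak beat, so it is unaccented.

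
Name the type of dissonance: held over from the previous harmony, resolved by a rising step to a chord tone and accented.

Approach: by preparation — the pitch is first a chord tone, then held (tied or repeated) while the harmony changes under it. Departure: up by step. Metric position: strong.
A prepared dissonance that resolves upward by step — a retardation. (The same figure resolving downward would be a suspension.)

Retardation.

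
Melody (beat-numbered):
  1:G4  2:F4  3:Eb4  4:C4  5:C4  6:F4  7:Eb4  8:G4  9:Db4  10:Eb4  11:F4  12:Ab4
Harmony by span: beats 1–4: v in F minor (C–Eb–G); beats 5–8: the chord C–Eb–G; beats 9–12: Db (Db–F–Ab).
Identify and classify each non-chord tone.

F4 (beat 2) — passing tone; F4 (beat 6) — appoggiatura; Eb4 (beat 10) — passing tone.

The harmony at that moment is C minor triad (C, Eb, G); F4 is not a chord tone.
It is approached by step down from G4 and left by step down to Eb4.
Step in, step out in the same direction — a passing tone.
The harmony at that moment is C minor triad (C, Eb, G); F4 is not a chord tone.
It is approached by leap up from C4 and left by step down to Eb4.
Leap in, step out — an appoggiatura.
The harmony at that moment is Db major triad (Db, F, Ab); Eb4 is not a chord tone.
It is approached by step up from Db4 and left by step up to F4.
Step in, step out in the same direction — a passing tone.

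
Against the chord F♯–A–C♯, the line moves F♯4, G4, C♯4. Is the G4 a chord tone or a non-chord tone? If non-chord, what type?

The harmony at that moment is F♯ minor triad (F♯, A, C♯); G4 is not a chord tone.
It is approached by step up from F♯4 and left by leap down to C♯4.
Step in, leap out — an escape tone.

Non-chord tone — an escape tone.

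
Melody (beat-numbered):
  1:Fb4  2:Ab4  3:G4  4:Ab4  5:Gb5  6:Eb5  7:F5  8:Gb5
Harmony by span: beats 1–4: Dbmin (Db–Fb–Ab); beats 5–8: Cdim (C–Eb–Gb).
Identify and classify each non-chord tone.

The harmony at that moment is Db minor triad (Db, Fb, Ab); G4 is not a chord tone.
It is approached by step down from Ab4 and left by step up to Ab4.
Step away and step back to the same note — a neighbor tone (lower neighbor).
The harmony at that moment is C diminished triad (C, Eb, Gb); F5 is not a chord tone.
It is approached by step up from Eb5 and left by step up to Gb5.
Step in, step out in the same direction — a passing tone.

G4 (beat 3) — neighbor tone; F5 (beat 7) — passing tone.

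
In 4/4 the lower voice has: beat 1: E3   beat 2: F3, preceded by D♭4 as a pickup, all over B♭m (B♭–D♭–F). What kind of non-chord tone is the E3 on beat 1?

Appoggiatura.

The harmony at that moment is B♭ minor triad (B♭, D♭, F); E3 is not a chord tone.
It is approached by leap down from D♭4 and left by step up to F3.
Leap in, step out, metrically accented — an appoggiatura.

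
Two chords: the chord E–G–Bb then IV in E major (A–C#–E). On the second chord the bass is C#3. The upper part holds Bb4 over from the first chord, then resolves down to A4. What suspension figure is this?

7–6 suspension.

At the second chord the bass is C#3. The suspended Bb4 lies a seventh above the bass; after resolving down by step to A4, the interval above the bass becomes a sixth.
Suspension figures are named by those two intervals: 7–6.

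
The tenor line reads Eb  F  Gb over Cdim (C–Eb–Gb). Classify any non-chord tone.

The harmony at that moment is C diminished triad (C, Eb, Gb); F is not a chord tone.
It is approached by step up from Eb and left by step up to Gb.
Step in, step out in the same direction — a passing tone.

F is a passing tone.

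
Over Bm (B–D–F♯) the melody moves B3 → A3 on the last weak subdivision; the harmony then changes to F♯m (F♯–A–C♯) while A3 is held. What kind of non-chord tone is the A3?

The harmony at that moment is B minor triad (B, D, F♯); A3 is not a chord tone.
It is approached by step down from B3 and then sustained as the same pitch into the next harmony.
Arriving early and becoming a chord tone when the harmony changes — an anticipation.

A3 is an anticipation.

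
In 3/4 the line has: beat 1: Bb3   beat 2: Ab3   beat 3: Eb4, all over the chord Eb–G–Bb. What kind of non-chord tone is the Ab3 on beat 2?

The harmony at that moment is Eb major triad (Eb, G, Bb); Ab3 is not a chord tone.
It is approached by step down from Bb3 and left by leap up to Eb4.
Step in, leap out, on a weak beat — an escape tone.

Escape tone.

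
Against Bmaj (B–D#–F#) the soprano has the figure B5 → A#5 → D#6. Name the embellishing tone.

The harmony at that moment is B major triad (B, D#, F#); A#5 is not a chord tone.
It is approached by step down from B5 and left by leap up to D#6.
Step in, leap out — an escape tone.

A#5 is an escape tone.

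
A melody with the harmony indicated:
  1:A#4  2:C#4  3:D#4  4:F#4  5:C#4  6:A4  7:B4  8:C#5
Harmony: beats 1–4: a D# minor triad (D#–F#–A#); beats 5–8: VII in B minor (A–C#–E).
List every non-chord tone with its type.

C#4 (beat 2) — appoggiatura; B4 (beat 7) — passing tone.

The harmony at that moment is D# minor triad (D#, F#, A#); C#4 is not a chord tone.
It is approached by leap down from A#4 and left by step up to D#4.
Leap in, step out — an appoggiatura.
The harmony at that moment is A major triad (A, C#, E); B4 is not a chord tone.
It is approached by step up from A4 and left by step up to C#5.
Step in, step out in the same direction — a passing tone.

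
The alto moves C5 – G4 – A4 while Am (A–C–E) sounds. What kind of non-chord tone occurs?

The harmony at that moment is A minor triad (A, C, E); G4 is not a chord tone.
It is approached by leap down from C5 and left by step up to A4.
Leap in, step out — an appoggiatura.

G4 is an appoggiatura.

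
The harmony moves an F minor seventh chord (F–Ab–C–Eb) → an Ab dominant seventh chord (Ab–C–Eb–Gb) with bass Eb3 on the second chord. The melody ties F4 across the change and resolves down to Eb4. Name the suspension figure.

9–8 suspension.

At the second chord the bass is Eb3. The suspended F4 lies a ninth above the bass; after resolving down by step to Eb4, the interval above the bass becomes an octave.
Suspension figures are named by those two intervals: 9–8.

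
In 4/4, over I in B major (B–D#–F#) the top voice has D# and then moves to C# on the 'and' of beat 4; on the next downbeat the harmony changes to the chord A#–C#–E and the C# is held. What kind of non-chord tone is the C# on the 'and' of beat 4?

Anticipation.

The harmony at that moment is B major triad (B, D#, F#); C# is not a chord tone.
It is approached by step down from D# and then sustained as the same pitch into the next harmony.
Arriving early and becoming a chord tone when the harmony changes — an anticipation.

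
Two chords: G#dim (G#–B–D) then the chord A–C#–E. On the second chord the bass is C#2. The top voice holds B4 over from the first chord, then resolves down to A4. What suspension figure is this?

At the second chord the bass is C#2. The suspended B4 lies a seventh above the bass; after resolving down by step to A4, the interval above the bass becomes a sixth.
Suspension figures are named by those two intervals: 7–6.

7–6 suspension.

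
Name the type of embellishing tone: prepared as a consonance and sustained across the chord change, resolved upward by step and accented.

Retardation.

Approach: by preparation — the pitch is first a chord tone, then held (tied or repeated) while the harmony changes under it. Departure: up by step. Metric position: strong.
A prepared dissonance that resolves upward by step — a retardation. (The same figure resolving downward would be a suspension.)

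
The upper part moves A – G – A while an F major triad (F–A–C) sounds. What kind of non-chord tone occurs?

The harmony at that moment is F major triad (F, A, C); G is not a chord tone.
It is approached by step down from A and left by step up to A.
Step away and step back to the same note — a neighbor tone (lower neighbor).

G is a neighbor tone.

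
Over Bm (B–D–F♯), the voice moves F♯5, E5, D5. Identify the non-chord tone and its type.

The harmony at that moment is B minor triad (B, D, F♯); E5 is not a chord tone.
It is approached by step down from F♯5 and left by step down to D5.
Step in, step out in the same direction — a passing tone.

E5 is a passing tone.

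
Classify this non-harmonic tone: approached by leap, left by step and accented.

Appoggiatura.

Approach: by leap. Departure: by step. Metric position: strong.
Leap in, step out, in a metrically strong position — an appoggiatura. (It is the mirror image of the escape tone, which steps in and leaps out from a weak position.)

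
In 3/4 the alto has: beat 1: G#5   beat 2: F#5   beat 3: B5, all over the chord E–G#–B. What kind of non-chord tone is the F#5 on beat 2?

The harmony at that moment is E major triad (E, G#, B); F#5 is not a chord tone.
It is approached by step down from G#5 and left by leap up to B5.
Step in, leap out, on a weak beat — an escape tone.

Escape tone.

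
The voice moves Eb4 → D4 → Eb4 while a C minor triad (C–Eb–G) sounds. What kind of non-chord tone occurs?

D4 is a neighbor tone.

The harmony at that moment is C minor triad (C, Eb, G); D4 is not a chord tone.
It is approached by step down from Eb4 and left by step up to Eb4.
Step away and step back to the same note — a neighbor tone (lower neighbor).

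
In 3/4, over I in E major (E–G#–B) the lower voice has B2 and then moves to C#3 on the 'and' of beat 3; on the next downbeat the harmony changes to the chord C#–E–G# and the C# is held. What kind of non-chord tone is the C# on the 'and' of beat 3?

Anticipation.

The harmony at that moment is E major triad (E, G#, B); C#3 is not a chord tone.
It is approached by step up from B2 and then sustained as the same pitch into the next harmony.
Arriving early and becoming a chord tone when the harmony changes — an anticipation.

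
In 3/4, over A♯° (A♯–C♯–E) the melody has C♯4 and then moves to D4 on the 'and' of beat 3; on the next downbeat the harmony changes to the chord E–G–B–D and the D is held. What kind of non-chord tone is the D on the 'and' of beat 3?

Anticipation.

The harmony at that moment is A♯ diminished triad (A♯, C♯, E); D4 is not a chord tone.
It is approached by step up from C♯4 and then sustained as the same pitch into the next harmony.
Arriving early and becoming a chord tone when the harmony changes — an anticipation.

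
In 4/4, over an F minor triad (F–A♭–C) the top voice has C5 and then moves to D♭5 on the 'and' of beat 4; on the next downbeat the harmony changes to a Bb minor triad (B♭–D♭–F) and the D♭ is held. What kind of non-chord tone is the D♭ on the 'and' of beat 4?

Anticipation.

The harmony at that moment is F minor triad (F, A♭, C); D♭5 is not a chord tone.
It is approached by step up from C5 and then sustained as the same pitch into the next harmony.
Arriving early and becoming a chord tone when the harmony changes — an anticipation.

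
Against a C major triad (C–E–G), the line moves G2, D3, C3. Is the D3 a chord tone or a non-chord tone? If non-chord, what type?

Non-chord tone — an appoggiatura.

The harmony at that moment is C major triad (C, E, G); D3 is not a chord tone.
It is approached by leap up from G2 and left by step down to C3.
Leap in, step out — an appoggiatura.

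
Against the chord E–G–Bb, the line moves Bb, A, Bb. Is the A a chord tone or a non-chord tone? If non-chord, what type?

The harmony at that moment is E diminished triad (E, G, Bb); A is not a chord tone.
It is approached by step down from Bb and left by step up to Bb.
Step away and step back to the same note — a neighbor tone (lower neighbor).

Non-chord tone — a neighbor tone.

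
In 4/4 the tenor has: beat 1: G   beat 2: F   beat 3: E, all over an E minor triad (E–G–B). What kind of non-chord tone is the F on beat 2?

Passing tone.

The harmony at that moment is E minor triad (E, G, B); F is not a chord tone.
It is approached by step down from G and left by step down to E.
Step in, step out in the same direction — a passing tone.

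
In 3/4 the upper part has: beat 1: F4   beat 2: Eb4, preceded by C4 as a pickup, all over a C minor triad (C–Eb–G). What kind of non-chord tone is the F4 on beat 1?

The harmony at that moment is C minor triad (C, Eb, G); F4 is not a chord tone.
It is approached by leap up from C4 and left by step down to Eb4.
Leap in, step out, metrically accented — an appoggiatura.

Appoggiatura.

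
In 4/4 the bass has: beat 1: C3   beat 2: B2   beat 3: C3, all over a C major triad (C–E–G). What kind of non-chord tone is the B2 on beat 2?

Lower neighbor tone.

The harmony at that moment is C major triad (C, E, G); B2 is not a chord tone.
It is approached by step down from C3 and left by step up to C3.
Step away and step back to the same note — a neighbor tone (lower neighbor).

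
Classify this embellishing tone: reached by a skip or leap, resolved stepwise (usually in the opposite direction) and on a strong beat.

Approach: by leap. Departure: by step. Metric position: strong.
Leap in, step out, in a metrically strong position — an appoggiatura. (It is the mirror image of the escape tone, which steps in and leaps out from a weak position.)

Appoggiatura.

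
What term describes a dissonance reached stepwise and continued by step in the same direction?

Passing tone.

Approach: by step. Departure: by step, continuing in the same direction.
Stepwise on both sides with no change of direction means the note fills in the space between two different chord tones — a passing tone. (Had it turned back to its starting note it would be a neighbor tone instead.)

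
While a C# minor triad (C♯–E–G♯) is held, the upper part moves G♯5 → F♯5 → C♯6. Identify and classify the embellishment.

F♯5 is an escape tone.

The harmony at that moment is C♯ minor triad (C♯, E, G♯); F♯5 is not a chord tone.
It is approached by step down from G♯5 and left by leap up to C♯6.
Step in, leap out — an escape tone.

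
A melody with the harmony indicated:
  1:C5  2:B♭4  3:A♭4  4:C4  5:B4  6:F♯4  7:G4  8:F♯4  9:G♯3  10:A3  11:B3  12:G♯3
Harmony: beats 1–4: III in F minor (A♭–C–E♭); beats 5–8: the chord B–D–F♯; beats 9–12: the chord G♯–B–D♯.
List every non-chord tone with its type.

B♭4 (beat 2) — passing tone; G4 (beat 7) — neighbor tone; A3 (beat 10) — passing tone.

The harmony at that moment is A♭ major triad (A♭, C, E♭); B♭4 is not a chord tone.
It is approached by step down from C5 and left by step down to A♭4.
Step in, step out in the same direction — a passing tone.
The harmony at that moment is B minor triad (B, D, F♯); G4 is not a chord tone.
It is approached by step up from F♯4 and left by step down to F♯4.
Step away and step back to the same note — a neighbor tone (upper neighbor).
The harmony at that moment is G♯ minor triad (G♯, B, D♯); A3 is not a chord tone.
It is approached by step up from G♯3 and left by step up to B3.
Step in, step out in the same direction — a passing tone.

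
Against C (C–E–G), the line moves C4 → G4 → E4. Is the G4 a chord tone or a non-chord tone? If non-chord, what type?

C major triad contains C, E, G; G is the fifth, so it is a chord tone.

Chord tone (the fifth of C major triad).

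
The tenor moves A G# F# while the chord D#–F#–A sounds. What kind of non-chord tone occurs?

The harmony at that moment is D# diminished triad (D#, F#, A); G# is not a chord tone.
It is approached by step down from A and left by step down to F#.
Step in, step out in the same direction — a passing tone.

G# is a passing tone.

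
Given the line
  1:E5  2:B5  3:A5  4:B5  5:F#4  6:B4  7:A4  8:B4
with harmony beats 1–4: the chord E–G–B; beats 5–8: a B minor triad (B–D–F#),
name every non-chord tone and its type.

The harmony at that moment is E minor triad (E, G, B); A5 is not a chord tone.
It is approached by step down from B5 and left by step up to B5.
Step away and step back to the same note — a neighbor tone (lower neighbor).
The harmony at that moment is B minor triad (B, D, F#); A4 is not a chord tone.
It is approached by step down from B4 and left by step up to B4.
Step away and step back to the same note — a neighbor tone (lower neighbor).

A5 (beat 3) — neighbor tone; A4 (beat 7) — neighbor tone.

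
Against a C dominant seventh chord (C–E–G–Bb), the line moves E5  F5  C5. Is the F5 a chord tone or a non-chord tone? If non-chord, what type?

Non-chord tone — an escape tone.

The harmony at that moment is C dominant seventh chord (C, E, G, Bb); F5 is not a chord tone.
It is approached by step up from E5 and left by leap down to C5.
Step in, leap out — an escape tone.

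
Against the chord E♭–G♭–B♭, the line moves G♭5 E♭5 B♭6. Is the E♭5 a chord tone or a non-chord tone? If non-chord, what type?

Chord tone (the root of Eb minor triad).

Eb minor triad contains E♭, G♭, B♭; E♭ is the root, so it is a chord tone.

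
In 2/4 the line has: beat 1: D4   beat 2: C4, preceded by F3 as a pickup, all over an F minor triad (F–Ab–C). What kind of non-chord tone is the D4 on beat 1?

Appoggiatura.

The harmony at that moment is F minor triad (F, Ab, C); D4 is not a chord tone.
It is approached by leap up from F3 and left by step down to C4.
Leap in, step out, metrically accented — an appoggiatura.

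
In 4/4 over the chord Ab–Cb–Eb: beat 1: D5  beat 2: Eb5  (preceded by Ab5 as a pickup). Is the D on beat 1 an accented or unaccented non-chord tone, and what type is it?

Accented appoggiatura.

The harmony at that moment is Ab minor triad (Ab, Cb, Eb); D5 is not a chord tone.
It is approached by leap down from Ab5 and left by step up to Eb5.
Leap in, step out — an appoggiatura.
It falls on the downbeat, so it is accented.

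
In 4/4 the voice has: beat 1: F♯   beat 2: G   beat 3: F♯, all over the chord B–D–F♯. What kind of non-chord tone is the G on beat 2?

Upper neighbor tone.

The harmony at that moment is B minor triad (B, D, F♯); G is not a chord tone.
It is approached by step up from F♯ and left by step down to F♯.
Step away and step back to the same note — a neighbor tone (upper neighbor).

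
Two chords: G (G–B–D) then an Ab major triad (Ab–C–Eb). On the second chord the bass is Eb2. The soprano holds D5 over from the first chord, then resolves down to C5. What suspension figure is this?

At the second chord the bass is Eb2. The suspended D5 lies a seventh above the bass; after resolving down by step to C5, the interval above the bass becomes a sixth.
Suspension figures are named by those two intervals: 7–6.

7–6 suspension.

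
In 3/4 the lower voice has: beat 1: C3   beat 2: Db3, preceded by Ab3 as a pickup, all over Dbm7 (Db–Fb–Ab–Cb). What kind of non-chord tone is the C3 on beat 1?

Appoggiatura.

The harmony at that moment is Db minor seventh chord (Db, Fb, Ab, Cb); C3 is not a chord tone.
It is approached by leap down from Ab3 and left by step up to Db3.
Leap in, step out, metrically accented — an appoggiatura.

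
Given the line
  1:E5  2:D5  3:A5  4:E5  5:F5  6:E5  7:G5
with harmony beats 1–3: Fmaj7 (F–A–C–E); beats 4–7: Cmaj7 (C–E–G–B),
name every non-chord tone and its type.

The harmony at that moment is F major seventh chord (F, A, C, E); D5 is not a chord tone.
It is approached by step down from E5 and left by leap up to A5.
Step in, leap out — an escape tone.
The harmony at that moment is C major seventh chord (C, E, G, B); F5 is not a chord tone.
It is approached by step up from E5 and left by step down to E5.
Step away and step back to the same note — a neighbor tone (upper neighbor).

D5 (beat 2) — escape tone; F5 (beat 5) — neighbor tone.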